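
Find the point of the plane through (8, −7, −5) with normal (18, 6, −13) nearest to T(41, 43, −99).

n = (18, 6, −13), |n|² = 529, and n·T − 167 = 2116.
t = 2116/529 = 4, so the foot is T − t·n = (41, 43, −99) − 4·(18, 6, −13) = (−31, 19, −47).

(-31, 19, -47)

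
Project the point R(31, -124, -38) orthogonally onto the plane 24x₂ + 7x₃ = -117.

n = (0, 24, 7), |n|² = 625, and n·R − (-117) = -3125.
t = -3125/625 = -5, so the foot is R − t·n = (31, -124, -38) − (-5)·(0, 24, 7) = (31, -4, -3).

(31, -4, -3)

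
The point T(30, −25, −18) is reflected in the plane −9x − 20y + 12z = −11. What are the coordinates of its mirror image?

(768/25, -117/5, -474/25)

With n = (−9, −20, 12), the signed offset is (n·T − (-11))/|n|² = 25/625 = 1/25.
T' = T − 2t·n = (30, −25, −18) − (2/25)·(−9, −20, 12) = (768/25, −117/5, −474/25).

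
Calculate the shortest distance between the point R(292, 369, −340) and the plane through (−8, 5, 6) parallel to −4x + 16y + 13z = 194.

6

Parallel planes share the normal n = (−4, 16, 13); since (−8, 5, 6) lies on the plane, its equation is −4x + 16y + 13z = 190.
d = |(-4)·292 + 16·369 + 13·(-340) − 190| / √(16 + 256 + 169) = |126| / 21 = 6.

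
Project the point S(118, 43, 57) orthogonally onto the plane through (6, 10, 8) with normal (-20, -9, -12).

The perpendicular from S has direction n = (-20, -9, -12): r = (118, 43, 57) + t(-20, -9, -12).
Substitute into the plane: n·(S + tn) = -306 gives -3431 + 625t = -306, so t = 5.
Foot = (118, 43, 57) + 5·(-20, -9, -12) = (18, -2, -3).

(18, -2, -3)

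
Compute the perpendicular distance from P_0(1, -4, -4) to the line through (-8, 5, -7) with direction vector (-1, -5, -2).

√141

Direction vector d = (-1, -5, -2).
AP = (9, -9, 3), and AP × d = (33, 15, -54).
|AP × d|² = 4230 and |d|² = 30, so the distance is √(4230/30) = √141.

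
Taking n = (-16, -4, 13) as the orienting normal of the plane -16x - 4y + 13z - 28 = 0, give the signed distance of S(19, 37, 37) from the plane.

n·S − 28 = 1.
|n| = 21, so the signed distance is 1/21.

1/21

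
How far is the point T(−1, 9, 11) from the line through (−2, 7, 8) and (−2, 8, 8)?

√10

A direction vector is d = (0, 1, 0).
AP = (1, 2, 3); AP·d = 2, |AP|² = 14, |d|² = 1.
distance² = |AP|² − (AP·d)²/|d|² = 14 − 4/1 = 10, so the distance is √10.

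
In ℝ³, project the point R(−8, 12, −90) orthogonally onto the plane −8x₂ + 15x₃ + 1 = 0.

The perpendicular from R has direction n = (0, −8, 15): r = (−8, 12, −90) + t(0, −8, 15).
Substitute into the plane: n·(R + tn) = -1 gives -1446 + 289t = -1, so t = 5.
Foot = (−8, 12, −90) + 5·(0, −8, 15) = (−8, −28, −15).

(-8, -28, -15)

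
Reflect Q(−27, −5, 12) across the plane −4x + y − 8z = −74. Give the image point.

(-19, -7, 28)

With n = (−4, 1, −8), the signed offset is (n·Q − (-74))/|n|² = 81/81 = 1.
Q' = Q − 2t·n = (−27, −5, 12) − 2·(−4, 1, −8) = (−19, −7, 28).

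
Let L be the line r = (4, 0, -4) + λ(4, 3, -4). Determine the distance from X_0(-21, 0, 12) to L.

15

Direction vector d = (4, 3, -4).
AP = (-25, 0, 16); AP·d = -164, |AP|² = 881, |d|² = 41.
distance² = |AP|² − (AP·d)²/|d|² = 881 − 26896/41 = 225, so the distance is 15.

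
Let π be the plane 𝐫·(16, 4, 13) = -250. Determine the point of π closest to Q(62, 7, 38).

(-2, -9, -14)

The perpendicular from Q has direction n = (16, 4, 13): r = (62, 7, 38) + μ(16, 4, 13).
Substitute into the plane: n·(Q + μn) = -250 gives 1514 + 441μ = -250, so μ = -4.
Foot = (62, 7, 38) + (-4)·(16, 4, 13) = (-2, -9, -14).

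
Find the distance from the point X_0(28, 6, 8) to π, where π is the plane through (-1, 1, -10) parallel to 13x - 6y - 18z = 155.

1

Parallel planes share the normal n = (13, -6, -18); since (-1, 1, -10) lies on the plane, its equation is 13x - 6y - 18z = 161.
d = |13·28 + (-6)·6 + (-18)·8 − 161| / √(169 + 36 + 324) = |23| / 23 = 1.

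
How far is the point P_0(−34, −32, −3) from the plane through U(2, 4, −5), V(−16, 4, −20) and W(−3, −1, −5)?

12/√86

UV = (−18, 0, −15) and UW = (−5, −5, 0), so a normal is n = UV × UW = (−75, 75, 90).
Then n·(−34, −32, −3) − (−300) = 180.
|n| = √(5625 + 5625 + 8100) = 15√86, so the distance is |180|/(15√86) = 12/√86.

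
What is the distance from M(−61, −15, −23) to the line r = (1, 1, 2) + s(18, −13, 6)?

√2609

Direction vector d = (18, −13, 6).
AP = (−62, −16, −25); AP·d = -1058, |AP|² = 4725, |d|² = 529.
distance² = |AP|² − (AP·d)²/|d|² = 4725 − 1119364/529 = 2609, so the distance is √2609.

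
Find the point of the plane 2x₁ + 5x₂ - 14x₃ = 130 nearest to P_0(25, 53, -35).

n = (2, 5, -14), |n|² = 225, and n·P_0 − 130 = 675.
t = 675/225 = 3, so the foot is P_0 − t·n = (25, 53, -35) − 3·(2, 5, -14) = (19, 38, 7).

(19, 38, 7)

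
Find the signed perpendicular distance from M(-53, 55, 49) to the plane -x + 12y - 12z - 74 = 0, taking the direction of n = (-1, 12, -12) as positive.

3

n·M − 74 = 51.
|n| = 17, so the signed distance is 51/17 = 3.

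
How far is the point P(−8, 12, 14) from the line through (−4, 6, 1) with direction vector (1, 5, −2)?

Direction vector d = (1, 5, −2).
AP = (−4, 6, 13), and AP × d = (−77, 5, −26).
|AP × d|² = 6630 and |d|² = 30, so the distance is √(6630/30) = √221.

√221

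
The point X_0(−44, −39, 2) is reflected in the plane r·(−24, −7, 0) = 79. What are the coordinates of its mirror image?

With n = (−24, −7, 0), the signed offset is (n·X_0 − 79)/|n|² = 1250/625 = 2.
X_0' = X_0 − 2t·n = (−44, −39, 2) − 4·(−24, −7, 0) = (52, −11, 2).

(52, -11, 2)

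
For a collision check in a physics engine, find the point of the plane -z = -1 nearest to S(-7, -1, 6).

n = (0, 0, -1), |n|² = 1, and n·S − (-1) = -5.
t = -5/1 = -5, so the foot is S − t·n = (-7, -1, 6) − (-5)·(0, 0, -1) = (-7, -1, 1).

(-7, -1, 1)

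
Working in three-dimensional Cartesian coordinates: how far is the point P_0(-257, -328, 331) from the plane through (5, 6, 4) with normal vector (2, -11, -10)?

The plane has equation n·(r − (5, 6, 4)) = 0, i.e. n·r = -96.
d = |2·(-257) + (-11)·(-328) + (-10)·331 − (-96)| / √(4 + 121 + 100) = |-120| / 15 = 8.

8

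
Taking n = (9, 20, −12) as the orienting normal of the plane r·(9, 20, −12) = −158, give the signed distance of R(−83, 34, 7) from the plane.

n·R − (-158) = 7.
|n| = 25, so the signed distance is 7/25.

7/25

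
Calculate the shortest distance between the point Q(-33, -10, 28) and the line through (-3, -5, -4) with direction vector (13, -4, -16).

Direction vector d = (13, -4, -16).
AP = (-30, -5, 32), and AP × d = (208, -64, 185).
|AP × d|² = 81585 and |d|² = 441, so the distance is √(81585/441) = √185.

√185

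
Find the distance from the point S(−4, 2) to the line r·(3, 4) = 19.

23/5

d = |3·(-4) + 4·2 − 19| / √(9 + 16) = |-23|/5 = 23/5.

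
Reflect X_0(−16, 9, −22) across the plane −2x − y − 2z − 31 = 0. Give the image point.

(0, 17, -6)

n = (−2, −1, −2), |n|² = 9, n·X_0 − 31 = 36, so t = 36/9 = 4.
Foot F = X_0 − 4·n = (−8, 13, −14); the reflection is 2F − X_0 = (0, 17, −6).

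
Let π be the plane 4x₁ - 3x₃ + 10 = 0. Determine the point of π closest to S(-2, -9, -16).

(-10, -9, -10)

The perpendicular from S has direction n = (4, 0, -3): r = (-2, -9, -16) + t(4, 0, -3).
Substitute into the plane: n·(S + tn) = -10 gives 40 + 25t = -10, so t = -2.
Foot = (-2, -9, -16) + (-2)·(4, 0, -3) = (-10, -9, -10).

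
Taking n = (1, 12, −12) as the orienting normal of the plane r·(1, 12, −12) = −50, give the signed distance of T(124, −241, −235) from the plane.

6

n·T − (-50) = 102.
|n| = 17, so the signed distance is 102/17 = 6.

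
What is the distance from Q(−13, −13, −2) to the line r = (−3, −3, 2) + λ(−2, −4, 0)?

Direction vector d = (−2, −4, 0).
AP = (−10, −10, −4); AP·d = 60, |AP|² = 216, |d|² = 20.
distance² = |AP|² − (AP·d)²/|d|² = 216 − 3600/20 = 36, so the distance is 6.

6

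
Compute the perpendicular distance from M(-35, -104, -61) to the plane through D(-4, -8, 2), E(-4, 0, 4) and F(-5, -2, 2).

DE = (0, 8, 2) and DF = (-1, 6, 0), so a normal is n = DE × DF = (-12, -2, 8).
Then n·(-35, -104, -61) - 80 = 60.
|n| = √(144 + 4 + 64) = 2√53, so the distance is |60|/(2√53) = 30/√53.

30√53/53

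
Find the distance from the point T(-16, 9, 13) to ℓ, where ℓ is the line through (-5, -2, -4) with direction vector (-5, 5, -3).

2√118

Direction vector d = (-5, 5, -3).
AP = (-11, 11, 17); AP·d = 59, |AP|² = 531, |d|² = 59.
distance² = |AP|² − (AP·d)²/|d|² = 531 − 3481/59 = 472, so the distance is 2√118.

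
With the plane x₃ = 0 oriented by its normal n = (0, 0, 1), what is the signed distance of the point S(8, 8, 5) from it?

5

n·S − 0 = 5.
|n| = 1, so the signed distance is 5/1 = 5.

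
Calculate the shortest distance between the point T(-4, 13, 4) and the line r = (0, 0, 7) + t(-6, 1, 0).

√157

Direction vector d = (-6, 1, 0).
AP = (-4, 13, -3), and AP × d = (3, 18, 74).
|AP × d|² = 5809 and |d|² = 37, so the distance is √(5809/37) = √157.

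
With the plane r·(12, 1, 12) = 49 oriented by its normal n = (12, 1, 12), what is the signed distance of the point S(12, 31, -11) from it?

n·S − 49 = -6.
|n| = 17, so the signed distance is -6/17.

-6/17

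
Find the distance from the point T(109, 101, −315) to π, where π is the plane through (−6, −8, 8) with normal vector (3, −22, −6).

5

The plane has equation n·(r − (−6, −8, 8)) = 0, i.e. n·r = 110.
d = |3·109 + (-22)·101 + (-6)·(-315) − 110| / √(9 + 484 + 36) = |-115| / 23 = 5.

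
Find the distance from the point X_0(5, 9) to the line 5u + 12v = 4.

d = |5·5 + 12·9 − 4| / √(25 + 144) = |129|/13 = 129/13.

129/13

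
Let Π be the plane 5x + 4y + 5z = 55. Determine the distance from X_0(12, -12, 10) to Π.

7/√66

Normal vector n = (5, 4, 5), and n·(12, -12, 10) - 55 = 7.
|n| = √(25 + 16 + 25) = √66, so the distance is |7|/√66 = 7√66/66.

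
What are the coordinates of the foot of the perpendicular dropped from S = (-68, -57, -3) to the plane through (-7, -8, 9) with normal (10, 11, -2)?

(-18, -2, -13)

The perpendicular from S has direction n = (10, 11, -2): r = (-68, -57, -3) + λ(10, 11, -2).
Substitute into the plane: n·(S + λn) = -176 gives -1301 + 225λ = -176, so λ = 5.
Foot = (-68, -57, -3) + 5·(10, 11, -2) = (-18, -2, -13).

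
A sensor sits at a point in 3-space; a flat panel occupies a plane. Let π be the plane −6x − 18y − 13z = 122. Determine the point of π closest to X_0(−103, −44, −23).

(-85, 10, 16)

n = (−6, −18, −13), |n|² = 529, and n·X_0 − 122 = 1587.
t = 1587/529 = 3, so the foot is X_0 − t·n = (−103, −44, −23) − 3·(−6, −18, −13) = (−85, 10, 16).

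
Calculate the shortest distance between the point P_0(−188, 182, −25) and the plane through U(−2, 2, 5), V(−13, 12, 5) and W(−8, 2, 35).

4

UV = (−11, 10, 0) and UW = (−6, 0, 30), so a normal is n = UV × UW = (300, 330, 60).
Then n·(−188, 182, −25) − 360 = 1800.
|n| = √(90000 + 108900 + 3600) = 450, so the distance is |1800|/450 = 4.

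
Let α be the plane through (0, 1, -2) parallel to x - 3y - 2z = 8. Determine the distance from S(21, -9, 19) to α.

9/√14

Parallel planes share the normal n = (1, -3, -2); since (0, 1, -2) lies on the plane, its equation is x - 3y - 2z = 1.
Then n·(21, -9, 19) - 1 = 9.
|n| = √(1 + 9 + 4) = √14, so the distance is |9|/√14 = 9/√14.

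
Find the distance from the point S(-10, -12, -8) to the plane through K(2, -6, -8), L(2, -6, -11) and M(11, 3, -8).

KL = (0, 0, -3) and KM = (9, 9, 0), so a normal is n = KL × KM = (27, -27, 0).
n = (27, -27, 0); n·P − 216 = -162; |n| = 27√2; distance = 162/(27√2) = 3√2.

3√2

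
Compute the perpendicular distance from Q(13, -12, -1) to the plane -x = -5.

Normal vector n = (-1, 0, 0), and n·(13, -12, -1) - (-5) = -8.
|n| = √(1 + 0 + 0) = 1, so the distance is |-8|/1 = 8.

8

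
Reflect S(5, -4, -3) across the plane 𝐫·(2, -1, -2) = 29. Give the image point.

(9, -6, -7)

With n = (2, -1, -2), the signed offset is (n·S − 29)/|n|² = -9/9 = -1.
S' = S − 2t·n = (5, -4, -3) − (-2)·(2, -1, -2) = (9, -6, -7).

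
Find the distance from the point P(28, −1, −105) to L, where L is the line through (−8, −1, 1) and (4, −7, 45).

6√113

A direction vector is d = (12, −6, 44).
AP = (36, 0, −106), and AP × d = (−636, −2856, −216).
|AP × d|² = 8607888 and |d|² = 2116, so the distance is √(8607888/2116) = √4068 = 6√113.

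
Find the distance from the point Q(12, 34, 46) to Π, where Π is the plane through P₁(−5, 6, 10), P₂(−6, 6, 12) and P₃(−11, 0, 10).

14/3

P₁P₂ = (−1, 0, 2) and P₁P₃ = (−6, −6, 0), so a normal is n = P₁P₂ × P₁P₃ = (12, −12, 6).
Then n·(12, 34, 46) − (−72) = 84.
|n| = √(144 + 144 + 36) = 18, so the distance is |84|/18 = 14/3.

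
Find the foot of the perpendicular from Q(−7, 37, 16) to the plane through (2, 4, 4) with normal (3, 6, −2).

The perpendicular from Q has direction n = (3, 6, −2): r = (−7, 37, 16) + t(3, 6, −2).
Substitute into the plane: n·(Q + tn) = 22 gives 169 + 49t = 22, so t = -3.
Foot = (−7, 37, 16) + (-3)·(3, 6, −2) = (−16, 19, 22).

(-16, 19, 22)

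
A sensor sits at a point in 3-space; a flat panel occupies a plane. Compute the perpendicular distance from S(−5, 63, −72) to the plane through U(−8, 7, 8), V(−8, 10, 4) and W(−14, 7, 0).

28√41/41

UV = (0, 3, −4) and UW = (−6, 0, −8), so a normal is n = UV × UW = (−24, 24, 18).
n = (−24, 24, 18); n·P − 504 = -168; |n| = 6√41; distance = 168/(6√41) = 28/√41.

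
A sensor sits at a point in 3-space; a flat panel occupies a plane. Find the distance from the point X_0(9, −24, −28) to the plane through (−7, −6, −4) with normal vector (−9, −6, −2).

12/11

The plane has equation n·(r − (−7, −6, −4)) = 0, i.e. n·r = 107.
n = (−9, −6, −2); n·P − 107 = 12; |n| = 11; distance = 12/11.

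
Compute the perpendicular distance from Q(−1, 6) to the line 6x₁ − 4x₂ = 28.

29/√13

The normal to the line is n = (6, −4) with |n| = 2√13.
|n·Q − 28| = |-30 − 28| = 58, so the distance is 58/(2√13) = 29/√13.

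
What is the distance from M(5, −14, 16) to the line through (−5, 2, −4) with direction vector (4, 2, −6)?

Direction vector d = (4, 2, −6).
AP = (10, −16, 20), and AP × d = (56, 140, 84).
|AP × d|² = 29792 and |d|² = 56, so the distance is √(29792/56) = √532 = 2√133.

2√133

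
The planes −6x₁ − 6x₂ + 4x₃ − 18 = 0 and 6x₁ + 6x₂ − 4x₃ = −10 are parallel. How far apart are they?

4/√22

Divide the second equation by -1 to match normals: −6x₁ − 6x₂ + 4x₃ = 10.
With common normal n = (−6, −6, 4) (|n| = 2√22), the distance is |18 − 10|/|n| = 8/(2√22) = 2√22/11.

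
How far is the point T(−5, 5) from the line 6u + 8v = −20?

d = |6·(-5) + 8·5 − (-20)| / √(36 + 64) = |30|/10 = 3.

3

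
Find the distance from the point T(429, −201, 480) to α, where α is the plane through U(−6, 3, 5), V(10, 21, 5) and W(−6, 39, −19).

9

UV = (16, 18, 0) and UW = (0, 36, −24), so a normal is n = UV × UW = (−432, 384, 576).
d = |(-432)·429 + 384·(-201) + 576·480 − 6624| / √(186624 + 147456 + 331776) = |7344| / 816 = 9.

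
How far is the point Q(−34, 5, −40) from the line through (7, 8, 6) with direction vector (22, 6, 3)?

Direction vector d = (22, 6, 3).
AP = (−41, −3, −46), and AP × d = (267, −889, −180).
|AP × d|² = 894010 and |d|² = 529, so the distance is √(894010/529) = √1690 = 13√10.

13√10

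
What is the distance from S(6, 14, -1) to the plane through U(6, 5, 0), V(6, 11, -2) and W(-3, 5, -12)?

UV = (0, 6, -2) and UW = (-9, 0, -12), so a normal is n = UV × UW = (-72, 18, 54).
n = (-72, 18, 54); n·P − (-342) = 108; |n| = 18√26; distance = 108/(18√26) = 6/√26.

6/√26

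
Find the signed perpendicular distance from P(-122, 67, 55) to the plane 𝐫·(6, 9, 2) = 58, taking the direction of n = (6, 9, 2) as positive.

-7

n·P − 58 = -77.
|n| = 11, so the signed distance is -77/11 = -7.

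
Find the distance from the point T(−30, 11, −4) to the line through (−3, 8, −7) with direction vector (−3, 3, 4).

21

Direction vector d = (−3, 3, 4).
AP = (−27, 3, 3), and AP × d = (3, 99, −72).
|AP × d|² = 14994 and |d|² = 34, so the distance is √(14994/34) = √441 = 21.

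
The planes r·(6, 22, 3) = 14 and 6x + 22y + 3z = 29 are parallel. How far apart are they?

Both planes have normal n = (6, 22, 3), |n| = 23. Any point on the first plane is at distance |29 − 14|/|n| = 15/23 from the second.

15/23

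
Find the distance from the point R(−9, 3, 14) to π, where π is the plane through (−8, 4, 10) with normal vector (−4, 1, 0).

3√17/17

The plane has equation n·(r − (−8, 4, 10)) = 0, i.e. n·r = 36.
n = (−4, 1, 0); n·P − 36 = 3; |n| = √17; distance = 3/√17.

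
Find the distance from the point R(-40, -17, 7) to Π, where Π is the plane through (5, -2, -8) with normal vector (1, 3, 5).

15/√35

The plane has equation n·(r − (5, -2, -8)) = 0, i.e. n·r = -41.
n = (1, 3, 5); n·P − (-41) = -15; |n| = √35; distance = 15/√35 = 3√35/7.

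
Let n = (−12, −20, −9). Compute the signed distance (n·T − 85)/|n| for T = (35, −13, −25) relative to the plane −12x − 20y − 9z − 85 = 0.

n·T − 85 = -20.
|n| = 25, so the signed distance is -20/25 = -4/5.

-4/5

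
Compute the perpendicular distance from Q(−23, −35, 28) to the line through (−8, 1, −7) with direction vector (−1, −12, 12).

Direction vector d = (−1, −12, 12).
AP = (−15, −36, 35), and AP × d = (−12, 145, 144).
|AP × d|² = 41905 and |d|² = 289, so the distance is √(41905/289) = √145.

√145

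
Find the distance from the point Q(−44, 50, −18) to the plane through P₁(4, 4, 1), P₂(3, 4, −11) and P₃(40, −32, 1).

5/17

P₁P₂ = (−1, 0, −12) and P₁P₃ = (36, −36, 0), so a normal is n = P₁P₂ × P₁P₃ = (−432, −432, 36).
Then n·(−44, 50, −18) − (−3420) = 180.
|n| = √(186624 + 186624 + 1296) = 612, so the distance is |180|/612 = 5/17.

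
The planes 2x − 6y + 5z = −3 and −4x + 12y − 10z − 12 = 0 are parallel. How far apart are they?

3√65/65

Divide the second equation by -2 to match normals: 2x − 6y + 5z = -6.
With common normal n = (2, −6, 5) (|n| = √65), the distance is |(-3) − (-6)|/|n| = 3/√65.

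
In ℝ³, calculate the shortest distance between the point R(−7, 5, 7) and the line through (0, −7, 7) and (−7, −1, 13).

6√2

A direction vector is d = (−7, 6, 6).
AP = (−7, 12, 0); AP·d = 121, |AP|² = 193, |d|² = 121.
distance² = |AP|² − (AP·d)²/|d|² = 193 − 14641/121 = 72, so the distance is 6√2.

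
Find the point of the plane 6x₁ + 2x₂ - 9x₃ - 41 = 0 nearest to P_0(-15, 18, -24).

(-21, 16, -15)

The perpendicular from P_0 has direction n = (6, 2, -9): r = (-15, 18, -24) + t(6, 2, -9).
Substitute into the plane: n·(P_0 + tn) = 41 gives 162 + 121t = 41, so t = -1.
Foot = (-15, 18, -24) + (-1)·(6, 2, -9) = (-21, 16, -15).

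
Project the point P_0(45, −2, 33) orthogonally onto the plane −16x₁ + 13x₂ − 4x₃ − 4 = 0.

(13, 24, 25)

n = (−16, 13, −4), |n|² = 441, and n·P_0 − 4 = -882.
t = -882/441 = -2, so the foot is P_0 − t·n = (45, −2, 33) − (-2)·(−16, 13, −4) = (13, 24, 25).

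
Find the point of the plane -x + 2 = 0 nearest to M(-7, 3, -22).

The perpendicular from M has direction n = (-1, 0, 0): r = (-7, 3, -22) + t(-1, 0, 0).
Substitute into the plane: n·(M + tn) = -2 gives 7 + 1t = -2, so t = -9.
Foot = (-7, 3, -22) + (-9)·(-1, 0, 0) = (2, 3, -22).

(2, 3, -22)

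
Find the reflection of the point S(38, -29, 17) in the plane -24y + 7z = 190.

n = (0, -24, 7), |n|² = 625, n·S − 190 = 625, so t = 625/625 = 1.
Foot F = S − 1·n = (38, -5, 10); the reflection is 2F − S = (38, 19, 3).

(38, 19, 3)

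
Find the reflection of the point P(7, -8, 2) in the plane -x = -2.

n = (-1, 0, 0), |n|² = 1, n·P − (-2) = -5, so t = -5/1 = -5.
Foot F = P − (-5)·n = (2, -8, 2); the reflection is 2F − P = (-3, -8, 2).

(-3, -8, 2)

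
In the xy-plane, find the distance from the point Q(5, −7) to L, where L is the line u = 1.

d = |1·5 + 0·(-7) − 1| / √(1 + 0) = |4|/1 = 4.

4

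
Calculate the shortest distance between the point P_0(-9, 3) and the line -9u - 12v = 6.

The normal to the line is n = (-9, -12) with |n| = 15.
|n·P_0 − 6| = |45 − 6| = 39, so the distance is 39/15 = 13/5.

13/5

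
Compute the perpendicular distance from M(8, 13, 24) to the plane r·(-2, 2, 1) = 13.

Normal vector n = (-2, 2, 1), and n·(8, 13, 24) - 13 = 21.
|n| = √(4 + 4 + 1) = 3, so the distance is |21|/3 = 7.

7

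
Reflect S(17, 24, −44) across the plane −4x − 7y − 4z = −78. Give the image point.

(169/9, 244/9, -380/9)

n = (−4, −7, −4), |n|² = 81, n·S − (-78) = 18, so t = 18/81 = 2/9.
Foot F = S − (2/9)·n = (161/9, 230/9, −388/9); the reflection is 2F − S = (169/9, 244/9, −380/9).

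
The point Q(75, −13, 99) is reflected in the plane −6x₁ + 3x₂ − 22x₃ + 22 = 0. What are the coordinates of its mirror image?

(15, 17, -121)

n = (−6, 3, −22), |n|² = 529, n·Q − (-22) = -2645, so t = -2645/529 = -5.
Foot F = Q − (-5)·n = (45, 2, −11); the reflection is 2F − Q = (15, 17, −121).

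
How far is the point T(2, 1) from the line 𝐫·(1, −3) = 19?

d = |1·2 + (-3)·1 − 19| / √(1 + 9) = |-20|/√10 = 2√10.

2√10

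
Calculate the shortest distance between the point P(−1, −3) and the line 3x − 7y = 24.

3√58/29

The normal to the line is n = (3, −7) with |n| = √58.
|n·P − 24| = |18 − 24| = 6, so the distance is 6/√58 = 3√58/29.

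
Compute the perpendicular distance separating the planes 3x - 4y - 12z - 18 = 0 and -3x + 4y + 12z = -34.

Divide the second equation by -1 to match normals: 3x - 4y - 12z = 34.
With common normal n = (3, -4, -12) (|n| = 13), the distance is |18 − 34|/|n| = 16/13.

16/13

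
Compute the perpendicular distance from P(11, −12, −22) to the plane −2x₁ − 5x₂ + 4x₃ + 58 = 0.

Normal vector n = (−2, −5, 4), and n·(11, −12, −22) − (−58) = 8.
|n| = √(4 + 25 + 16) = 3√5, so the distance is |8|/(3√5) = 8/(3√5).

8√5/15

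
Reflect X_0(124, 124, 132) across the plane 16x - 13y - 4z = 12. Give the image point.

n = (16, -13, -4), |n|² = 441, n·X_0 − 12 = -168, so t = -168/441 = -8/21.
Foot F = X_0 − (-8/21)·n = (2732/21, 2500/21, 2740/21); the reflection is 2F − X_0 = (2860/21, 2396/21, 2708/21).

(2860/21, 2396/21, 2708/21)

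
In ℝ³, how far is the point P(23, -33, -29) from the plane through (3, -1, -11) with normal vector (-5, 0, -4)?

28√41/41

The plane has equation n·(r − (3, -1, -11)) = 0, i.e. n·r = 29.
Then n·(23, -33, -29) - 29 = -28.
|n| = √(25 + 0 + 16) = √41, so the distance is |-28|/√41 = 28√41/41.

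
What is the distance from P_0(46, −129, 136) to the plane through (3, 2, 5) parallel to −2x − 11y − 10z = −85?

3

Parallel planes share the normal n = (−2, −11, −10); since (3, 2, 5) lies on the plane, its equation is −2x − 11y − 10z = -78.
Then n·(46, −129, 136) − (−78) = 45.
|n| = √(4 + 121 + 100) = 15, so the distance is |45|/15 = 3.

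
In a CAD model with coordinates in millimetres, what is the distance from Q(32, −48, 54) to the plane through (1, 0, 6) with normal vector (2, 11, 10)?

14/15

The plane has equation n·(r − (1, 0, 6)) = 0, i.e. n·r = 62.
n = (2, 11, 10); n·P − 62 = 14; |n| = 15; distance = 14/15.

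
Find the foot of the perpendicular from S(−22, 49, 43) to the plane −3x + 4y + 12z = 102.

n = (−3, 4, 12), |n|² = 169, and n·S − 102 = 676.
t = 676/169 = 4, so the foot is S − t·n = (−22, 49, 43) − 4·(−3, 4, 12) = (−10, 33, −5).

(-10, 33, -5)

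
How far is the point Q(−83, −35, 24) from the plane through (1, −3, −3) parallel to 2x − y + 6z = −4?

Parallel planes share the normal n = (2, −1, 6); since (1, −3, −3) lies on the plane, its equation is 2x − y + 6z = -13.
d = |2·(-83) + (-1)·(-35) + 6·24 − (-13)| / √(4 + 1 + 36) = |26| / √41 = 26√41/41.

26/√41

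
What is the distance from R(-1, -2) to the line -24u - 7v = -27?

13/5

d = |(-24)·(-1) + (-7)·(-2) − (-27)| / √(576 + 49) = |65|/25 = 13/5.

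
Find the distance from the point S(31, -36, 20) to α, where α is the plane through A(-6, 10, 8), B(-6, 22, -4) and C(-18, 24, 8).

AB = (0, 12, -12) and AC = (-12, 14, 0), so a normal is n = AB × AC = (168, 144, 144).
d = |168·31 + 144·(-36) + 144·20 − 1584| / √(28224 + 20736 + 20736) = |1320| / 264 = 5.

5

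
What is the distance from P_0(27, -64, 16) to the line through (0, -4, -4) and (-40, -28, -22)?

√4729

A direction vector is d = (-40, -24, -18).
AP = (27, -60, 20), and AP × d = (1560, -314, -3048).
|AP × d|² = 11822500 and |d|² = 2500, so the distance is √(11822500/2500) = √4729.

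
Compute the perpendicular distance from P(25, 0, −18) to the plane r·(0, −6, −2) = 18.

n = (0, −6, −2); n·P − 18 = 18; |n| = 2√10; distance = 18/(2√10) = 9√10/10.

9√10/10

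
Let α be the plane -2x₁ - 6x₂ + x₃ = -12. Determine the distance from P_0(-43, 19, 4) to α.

Normal vector n = (-2, -6, 1), and n·(-43, 19, 4) - (-12) = -12.
|n| = √(4 + 36 + 1) = √41, so the distance is |-12|/√41 = 12√41/41.

12√41/41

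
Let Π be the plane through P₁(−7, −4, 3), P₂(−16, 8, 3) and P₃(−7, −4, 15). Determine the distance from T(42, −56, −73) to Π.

8

P₁P₂ = (−9, 12, 0) and P₁P₃ = (0, 0, 12), so a normal is n = P₁P₂ × P₁P₃ = (144, 108, 0).
Then n·(42, −56, −73) − (−1440) = 1440.
|n| = √(20736 + 11664 + 0) = 180, so the distance is |1440|/180 = 8.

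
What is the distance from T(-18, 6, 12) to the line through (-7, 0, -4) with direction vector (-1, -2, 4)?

Direction vector d = (-1, -2, 4).
AP = (-11, 6, 16), and AP × d = (56, 28, 28).
|AP × d|² = 4704 and |d|² = 21, so the distance is √(4704/21) = √224 = 4√14.

4√14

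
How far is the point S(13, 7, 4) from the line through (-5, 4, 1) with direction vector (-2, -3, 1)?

Direction vector d = (-2, -3, 1).
AP = (18, 3, 3), and AP × d = (12, -24, -48).
|AP × d|² = 3024 and |d|² = 14, so the distance is √(3024/14) = √216 = 6√6.

6√6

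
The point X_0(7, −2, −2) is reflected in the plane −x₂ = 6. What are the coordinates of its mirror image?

(7, -10, -2)

n = (0, −1, 0), |n|² = 1, n·X_0 − 6 = -4, so t = -4/1 = -4.
Foot F = X_0 − (-4)·n = (7, −6, −2); the reflection is 2F − X_0 = (7, −10, −2).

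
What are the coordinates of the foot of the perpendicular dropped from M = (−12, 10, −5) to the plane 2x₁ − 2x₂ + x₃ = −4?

n = (2, −2, 1), |n|² = 9, and n·M − (-4) = -45.
t = -45/9 = -5, so the foot is M − t·n = (−12, 10, −5) − (-5)·(2, −2, 1) = (−2, 0, 0).

(-2, 0, 0)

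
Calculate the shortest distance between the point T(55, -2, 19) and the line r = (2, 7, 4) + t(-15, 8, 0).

Direction vector d = (-15, 8, 0).
AP = (53, -9, 15), and AP × d = (-120, -225, 289).
|AP × d|² = 148546 and |d|² = 289, so the distance is √(148546/289) = √514.

√514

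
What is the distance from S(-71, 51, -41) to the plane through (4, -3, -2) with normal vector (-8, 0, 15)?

15/17

The plane has equation n·(r − (4, -3, -2)) = 0, i.e. n·r = -62.
n = (-8, 0, 15); n·P − (-62) = 15; |n| = 17; distance = 15/17.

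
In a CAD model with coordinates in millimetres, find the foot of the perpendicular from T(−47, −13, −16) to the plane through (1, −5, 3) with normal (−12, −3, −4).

n = (−12, −3, −4), |n|² = 169, and n·T − (-9) = 676.
t = 676/169 = 4, so the foot is T − t·n = (−47, −13, −16) − 4·(−12, −3, −4) = (1, −1, 0).

(1, -1, 0)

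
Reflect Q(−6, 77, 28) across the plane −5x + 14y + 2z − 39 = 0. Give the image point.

(44, -63, 8)

With n = (−5, 14, 2), the signed offset is (n·Q − 39)/|n|² = 1125/225 = 5.
Q' = Q − 2t·n = (−6, 77, 28) − 10·(−5, 14, 2) = (44, −63, 8).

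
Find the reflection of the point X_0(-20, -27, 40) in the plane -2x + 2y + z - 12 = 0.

With n = (-2, 2, 1), the signed offset is (n·X_0 − 12)/|n|² = 14/9.
X_0' = X_0 − 2t·n = (-20, -27, 40) − (28/9)·(-2, 2, 1) = (-124/9, -299/9, 332/9).

(-124/9, -299/9, 332/9)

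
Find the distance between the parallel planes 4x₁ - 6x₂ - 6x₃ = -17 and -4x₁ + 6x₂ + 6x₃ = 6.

√22/4

Divide the second equation by -1 to match normals: 4x₁ - 6x₂ - 6x₃ = -6.
Both planes have normal n = (4, -6, -6), |n| = 2√22. Any point on the first plane is at distance |(-6) − (-17)|/|n| = 11/(2√22) from the second.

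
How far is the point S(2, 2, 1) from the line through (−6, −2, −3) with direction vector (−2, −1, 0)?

4

Direction vector d = (−2, −1, 0).
AP = (8, 4, 4), and AP × d = (4, −8, 0).
|AP × d|² = 80 and |d|² = 5, so the distance is √(80/5) = √16 = 4.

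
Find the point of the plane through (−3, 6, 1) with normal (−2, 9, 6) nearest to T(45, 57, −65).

n = (−2, 9, 6), |n|² = 121, and n·T − 66 = -33.
t = -33/121 = -3/11, so the foot is T − t·n = (45, 57, −65) − (-3/11)·(−2, 9, 6) = (489/11, 654/11, −697/11).

(489/11, 654/11, -697/11)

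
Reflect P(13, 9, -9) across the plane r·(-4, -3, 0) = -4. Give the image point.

(-11, -9, -9)

n = (-4, -3, 0), |n|² = 25, n·P − (-4) = -75, so t = -75/25 = -3.
Foot F = P − (-3)·n = (1, 0, -9); the reflection is 2F − P = (-11, -9, -9).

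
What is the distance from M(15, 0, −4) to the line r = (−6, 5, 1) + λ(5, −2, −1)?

√11

Direction vector d = (5, −2, −1).
AP = (21, −5, −5); AP·d = 120, |AP|² = 491, |d|² = 30.
distance² = |AP|² − (AP·d)²/|d|² = 491 − 14400/30 = 11, so the distance is √11.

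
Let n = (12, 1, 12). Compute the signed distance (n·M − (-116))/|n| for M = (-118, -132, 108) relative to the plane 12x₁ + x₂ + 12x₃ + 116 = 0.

-8

n·M − (-116) = -136.
|n| = 17, so the signed distance is -136/17 = -8.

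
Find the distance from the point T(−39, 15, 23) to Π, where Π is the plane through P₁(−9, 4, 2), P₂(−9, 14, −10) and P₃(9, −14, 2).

P₁P₂ = (0, 10, −12) and P₁P₃ = (18, −18, 0), so a normal is n = P₁P₂ × P₁P₃ = (−216, −216, −180).
d = |(-216)·(-39) + (-216)·15 + (-180)·23 − 720| / √(46656 + 46656 + 32400) = |324| / (36√97) = 9/√97.

9√97/97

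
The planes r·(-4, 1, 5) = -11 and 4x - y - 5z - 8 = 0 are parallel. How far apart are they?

3/√42

Divide the second equation by -1 to match normals: -4x + y + 5z = -8.
Both planes have normal n = (-4, 1, 5), |n| = √42. Any point on the first plane is at distance |(-8) − (-11)|/|n| = 3/√42 from the second.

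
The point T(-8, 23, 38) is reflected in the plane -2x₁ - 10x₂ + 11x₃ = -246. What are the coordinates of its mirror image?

(0, 63, -6)

n = (-2, -10, 11), |n|² = 225, n·T − (-246) = 450, so t = 450/225 = 2.
Foot F = T − 2·n = (-4, 43, 16); the reflection is 2F − T = (0, 63, -6).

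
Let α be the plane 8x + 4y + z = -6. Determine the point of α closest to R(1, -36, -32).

(17, -28, -30)

The perpendicular from R has direction n = (8, 4, 1): r = (1, -36, -32) + μ(8, 4, 1).
Substitute into the plane: n·(R + μn) = -6 gives -168 + 81μ = -6, so μ = 2.
Foot = (1, -36, -32) + 2·(8, 4, 1) = (17, -28, -30).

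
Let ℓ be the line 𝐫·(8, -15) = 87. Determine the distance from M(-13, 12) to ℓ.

371/17

d = |8·(-13) + (-15)·12 − 87| / √(64 + 225) = |-371|/17 = 371/17.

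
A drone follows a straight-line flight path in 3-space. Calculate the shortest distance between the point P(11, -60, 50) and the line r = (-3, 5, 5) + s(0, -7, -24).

Direction vector d = (0, -7, -24).
AP = (14, -65, 45); AP·d = -625, |AP|² = 6446, |d|² = 625.
distance² = |AP|² − (AP·d)²/|d|² = 6446 − 390625/625 = 5821, so the distance is √5821.

√5821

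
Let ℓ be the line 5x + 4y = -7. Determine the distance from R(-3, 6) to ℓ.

The normal to the line is n = (5, 4) with |n| = √41.
|n·R − (-7)| = |9 − (-7)| = 16, so the distance is 16/√41.

16√41/41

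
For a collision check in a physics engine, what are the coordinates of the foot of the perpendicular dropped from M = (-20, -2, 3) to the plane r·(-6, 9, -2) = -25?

(-14, -11, 5)

The perpendicular from M has direction n = (-6, 9, -2): r = (-20, -2, 3) + t(-6, 9, -2).
Substitute into the plane: n·(M + tn) = -25 gives 96 + 121t = -25, so t = -1.
Foot = (-20, -2, 3) + (-1)·(-6, 9, -2) = (-14, -11, 5).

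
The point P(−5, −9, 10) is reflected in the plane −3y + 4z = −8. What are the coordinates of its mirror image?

(-5, 9, -14)

n = (0, −3, 4), |n|² = 25, n·P − (-8) = 75, so t = 75/25 = 3.
Foot F = P − 3·n = (−5, 0, −2); the reflection is 2F − P = (−5, 9, −14).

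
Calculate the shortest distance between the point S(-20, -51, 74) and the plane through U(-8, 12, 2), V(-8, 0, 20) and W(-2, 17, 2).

30√77/77

UV = (0, -12, 18) and UW = (6, 5, 0), so a normal is n = UV × UW = (-90, 108, 72).
n = (-90, 108, 72); n·P − 2160 = -540; |n| = 18√77; distance = 540/(18√77) = 30/√77.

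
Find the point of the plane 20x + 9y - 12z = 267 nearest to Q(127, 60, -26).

(27, 15, 34)

n = (20, 9, -12), |n|² = 625, and n·Q − 267 = 3125.
t = 3125/625 = 5, so the foot is Q − t·n = (127, 60, -26) − 5·(20, 9, -12) = (27, 15, 34).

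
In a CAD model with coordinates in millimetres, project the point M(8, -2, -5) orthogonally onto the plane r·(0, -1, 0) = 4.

(8, -4, -5)

The perpendicular from M has direction n = (0, -1, 0): r = (8, -2, -5) + t(0, -1, 0).
Substitute into the plane: n·(M + tn) = 4 gives 2 + 1t = 4, so t = 2.
Foot = (8, -2, -5) + 2·(0, -1, 0) = (8, -4, -5).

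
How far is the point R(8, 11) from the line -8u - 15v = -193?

d = |(-8)·8 + (-15)·11 − (-193)| / √(64 + 225) = |-36|/17 = 36/17.

36/17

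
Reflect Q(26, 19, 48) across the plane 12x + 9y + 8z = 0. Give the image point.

n = (12, 9, 8), |n|² = 289, n·Q − 0 = 867, so t = 867/289 = 3.
Foot F = Q − 3·n = (-10, -8, 24); the reflection is 2F − Q = (-46, -35, 0).

(-46, -35, 0)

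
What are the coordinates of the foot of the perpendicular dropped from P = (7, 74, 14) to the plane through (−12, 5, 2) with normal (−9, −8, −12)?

(-20, 50, -22)

The perpendicular from P has direction n = (−9, −8, −12): r = (7, 74, 14) + λ(−9, −8, −12).
Substitute into the plane: n·(P + λn) = 44 gives -823 + 289λ = 44, so λ = 3.
Foot = (7, 74, 14) + 3·(−9, −8, −12) = (−20, 50, −22).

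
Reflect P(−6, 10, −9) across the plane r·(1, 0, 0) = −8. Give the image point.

(-10, 10, -9)

With n = (1, 0, 0), the signed offset is (n·P − (-8))/|n|² = 2/1 = 2.
P' = P − 2t·n = (−6, 10, −9) − 4·(1, 0, 0) = (−10, 10, −9).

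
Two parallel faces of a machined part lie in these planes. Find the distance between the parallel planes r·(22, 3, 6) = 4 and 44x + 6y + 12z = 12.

2/23

Divide the second equation by 2 to match normals: 22x + 3y + 6z = 6.
Both planes have normal n = (22, 3, 6), |n| = 23. Any point on the first plane is at distance |6 − 4|/|n| = 2/23 from the second.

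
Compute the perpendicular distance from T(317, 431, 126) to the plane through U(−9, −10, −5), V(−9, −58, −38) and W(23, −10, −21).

UV = (0, −48, −33) and UW = (32, 0, −16), so a normal is n = UV × UW = (768, −1056, 1536).
Then n·(317, 431, 126) − (−4032) = −14112.
|n| = √(589824 + 1115136 + 2359296) = 2016, so the distance is |-14112|/2016 = 7.

7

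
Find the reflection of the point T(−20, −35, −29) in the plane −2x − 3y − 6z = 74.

With n = (−2, −3, −6), the signed offset is (n·T − 74)/|n|² = 245/49 = 5.
T' = T − 2t·n = (−20, −35, −29) − 10·(−2, −3, −6) = (0, −5, 31).

(0, -5, 31)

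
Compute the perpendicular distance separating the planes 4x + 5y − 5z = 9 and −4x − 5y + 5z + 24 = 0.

15/√66

Divide the second equation by -1 to match normals: 4x + 5y − 5z = 24.
Both planes have normal n = (4, 5, −5), |n| = √66. Any point on the first plane is at distance |24 − 9|/|n| = 15/√66 from the second.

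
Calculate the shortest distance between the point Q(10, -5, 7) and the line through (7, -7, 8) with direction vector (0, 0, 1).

Direction vector d = (0, 0, 1).
AP = (3, 2, -1), and AP × d = (2, -3, 0).
|AP × d|² = 13 and |d|² = 1, so the distance is √13.

√13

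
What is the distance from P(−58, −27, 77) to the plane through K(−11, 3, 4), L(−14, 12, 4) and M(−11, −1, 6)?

25√14/14

KL = (−3, 9, 0) and KM = (0, −4, 2), so a normal is n = KL × KM = (18, 6, 12).
Then n·(−58, −27, 77) − (−132) = −150.
|n| = √(324 + 36 + 144) = 6√14, so the distance is |-150|/(6√14) = 25√14/14.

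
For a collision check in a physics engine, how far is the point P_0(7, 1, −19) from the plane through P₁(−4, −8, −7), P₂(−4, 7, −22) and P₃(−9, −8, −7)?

3√2/2

P₁P₂ = (0, 15, −15) and P₁P₃ = (−5, 0, 0), so a normal is n = P₁P₂ × P₁P₃ = (0, 75, 75).
n = (0, 75, 75); n·P − (-1125) = -225; |n| = 75√2; distance = 225/(75√2) = 3√2/2.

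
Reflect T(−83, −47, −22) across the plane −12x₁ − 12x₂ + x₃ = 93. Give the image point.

n = (−12, −12, 1), |n|² = 289, n·T − 93 = 1445, so t = 1445/289 = 5.
Foot F = T − 5·n = (−23, 13, −27); the reflection is 2F − T = (37, 73, −32).

(37, 73, -32)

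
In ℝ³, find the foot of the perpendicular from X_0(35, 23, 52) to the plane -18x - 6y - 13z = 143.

n = (-18, -6, -13), |n|² = 529, and n·X_0 − 143 = -1587.
t = -1587/529 = -3, so the foot is X_0 − t·n = (35, 23, 52) − (-3)·(-18, -6, -13) = (-19, 5, 13).

(-19, 5, 13)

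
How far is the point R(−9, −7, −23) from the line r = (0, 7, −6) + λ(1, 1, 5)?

√134

Direction vector d = (1, 1, 5).
AP = (−9, −14, −17), and AP × d = (−53, 28, 5).
|AP × d|² = 3618 and |d|² = 27, so the distance is √(3618/27) = √134.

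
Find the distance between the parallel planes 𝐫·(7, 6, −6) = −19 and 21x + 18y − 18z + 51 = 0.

2/11

Divide the second equation by 3 to match normals: 7x + 6y − 6z = -17.
Both planes have normal n = (7, 6, −6), |n| = 11. Any point on the first plane is at distance |(-17) − (-19)|/|n| = 2/11 from the second.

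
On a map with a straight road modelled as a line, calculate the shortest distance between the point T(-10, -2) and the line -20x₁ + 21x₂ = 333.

d = |(-20)·(-10) + 21·(-2) − 333| / √(400 + 441) = |-175|/29 = 175/29.

175/29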